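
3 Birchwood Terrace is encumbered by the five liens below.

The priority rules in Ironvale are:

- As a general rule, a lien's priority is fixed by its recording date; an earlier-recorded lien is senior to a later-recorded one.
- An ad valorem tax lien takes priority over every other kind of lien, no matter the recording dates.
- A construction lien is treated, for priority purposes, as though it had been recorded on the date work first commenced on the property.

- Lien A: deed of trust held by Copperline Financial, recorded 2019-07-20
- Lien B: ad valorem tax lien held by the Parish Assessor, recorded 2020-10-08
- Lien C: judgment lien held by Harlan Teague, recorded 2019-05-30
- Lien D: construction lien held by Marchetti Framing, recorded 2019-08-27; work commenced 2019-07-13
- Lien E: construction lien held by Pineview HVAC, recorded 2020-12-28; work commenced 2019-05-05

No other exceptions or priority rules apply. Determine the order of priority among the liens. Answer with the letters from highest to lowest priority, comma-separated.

B, E, C, D, A

Effective dates: D relates back to 2019-07-13 (work commenced); E is treated as recorded 2019-05-05, the work-commencement date.
B is an ad valorem tax lien and takes priority over every other lien.
The other liens, earliest effective date first: E (2019-05-05), C (2019-05-30), D (2019-07-13), A (2019-07-20).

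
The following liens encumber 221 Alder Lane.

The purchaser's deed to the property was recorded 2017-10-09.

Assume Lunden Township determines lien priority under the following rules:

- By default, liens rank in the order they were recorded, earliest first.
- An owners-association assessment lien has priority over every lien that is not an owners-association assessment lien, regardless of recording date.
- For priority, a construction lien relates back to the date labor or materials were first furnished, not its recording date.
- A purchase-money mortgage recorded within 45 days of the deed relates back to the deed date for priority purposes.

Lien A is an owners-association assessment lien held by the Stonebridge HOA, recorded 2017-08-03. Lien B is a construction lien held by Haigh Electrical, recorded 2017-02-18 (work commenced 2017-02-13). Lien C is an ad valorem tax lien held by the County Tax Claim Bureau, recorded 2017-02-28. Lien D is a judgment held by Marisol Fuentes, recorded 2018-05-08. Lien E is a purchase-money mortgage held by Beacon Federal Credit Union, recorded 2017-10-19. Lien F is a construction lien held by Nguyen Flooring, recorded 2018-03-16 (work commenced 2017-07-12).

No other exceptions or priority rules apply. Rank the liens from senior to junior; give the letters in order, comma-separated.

A, B, C, F, E, D

Effective dates: B relates back to 2017-02-13 (work commenced); E was recorded within the 45-day window, so its effective date is the deed date 2017-10-09; F relates back to 2017-07-12 (work commenced).
As an owners-association assessment lien, A is senior to every other lien.
Among the remaining liens, by effective date: B (2017-02-13), C (2017-02-28), F (2017-07-12), E (2017-10-09), D (2018-05-08).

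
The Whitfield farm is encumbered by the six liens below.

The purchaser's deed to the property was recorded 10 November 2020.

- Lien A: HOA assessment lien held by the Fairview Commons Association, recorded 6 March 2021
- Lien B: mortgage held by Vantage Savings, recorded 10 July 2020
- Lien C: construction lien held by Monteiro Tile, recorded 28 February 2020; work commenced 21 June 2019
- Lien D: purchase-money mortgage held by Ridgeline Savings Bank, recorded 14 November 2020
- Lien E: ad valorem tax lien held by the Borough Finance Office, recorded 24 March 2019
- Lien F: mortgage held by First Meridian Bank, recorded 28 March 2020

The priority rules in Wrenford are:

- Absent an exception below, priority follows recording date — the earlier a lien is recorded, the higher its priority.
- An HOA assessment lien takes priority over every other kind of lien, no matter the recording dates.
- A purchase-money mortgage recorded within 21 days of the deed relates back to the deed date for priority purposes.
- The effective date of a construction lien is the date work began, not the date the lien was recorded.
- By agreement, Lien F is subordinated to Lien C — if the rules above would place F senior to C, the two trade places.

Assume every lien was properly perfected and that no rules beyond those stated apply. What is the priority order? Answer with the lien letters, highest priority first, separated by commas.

First, effective dates: C's effective date is 21 June 2019, when work began; D's effective date is the deed date, 10 November 2020.
As an HOA assessment lien, A is senior to every other lien.
Remaining liens by effective date: E (24 March 2019), C (21 June 2019), F (28 March 2020), B (10 July 2020), D (10 November 2020).
Since F is not senior to C, the subordination leaves the order unchanged.

A, E, C, F, B, D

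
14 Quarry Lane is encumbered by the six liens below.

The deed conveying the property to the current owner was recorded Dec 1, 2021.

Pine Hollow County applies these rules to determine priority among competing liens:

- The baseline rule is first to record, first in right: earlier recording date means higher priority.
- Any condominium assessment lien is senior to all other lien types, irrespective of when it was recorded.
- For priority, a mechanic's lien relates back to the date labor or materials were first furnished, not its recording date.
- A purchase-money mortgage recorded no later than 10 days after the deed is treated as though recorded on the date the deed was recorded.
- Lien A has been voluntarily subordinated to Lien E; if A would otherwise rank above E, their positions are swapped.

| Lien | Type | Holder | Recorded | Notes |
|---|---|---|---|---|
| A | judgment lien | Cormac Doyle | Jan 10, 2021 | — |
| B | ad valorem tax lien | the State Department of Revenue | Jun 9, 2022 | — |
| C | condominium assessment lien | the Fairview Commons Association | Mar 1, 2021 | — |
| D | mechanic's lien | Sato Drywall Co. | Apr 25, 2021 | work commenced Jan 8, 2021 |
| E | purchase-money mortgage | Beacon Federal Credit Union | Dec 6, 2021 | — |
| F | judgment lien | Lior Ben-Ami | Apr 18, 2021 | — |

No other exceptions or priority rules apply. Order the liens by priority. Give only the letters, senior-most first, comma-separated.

Adjusting effective dates: D's effective date is Jan 8, 2021, when work began; E relates back to the deed date Dec 1, 2021.
C is a condominium assessment lien and takes priority over every other lien.
The other liens, earliest effective date first: D (Jan 8, 2021), A (Jan 10, 2021), F (Apr 18, 2021), E (Dec 1, 2021), B (Jun 9, 2022).
A would otherwise be senior to E, so under the subordination agreement A and E exchange positions.

C, D, E, F, A, B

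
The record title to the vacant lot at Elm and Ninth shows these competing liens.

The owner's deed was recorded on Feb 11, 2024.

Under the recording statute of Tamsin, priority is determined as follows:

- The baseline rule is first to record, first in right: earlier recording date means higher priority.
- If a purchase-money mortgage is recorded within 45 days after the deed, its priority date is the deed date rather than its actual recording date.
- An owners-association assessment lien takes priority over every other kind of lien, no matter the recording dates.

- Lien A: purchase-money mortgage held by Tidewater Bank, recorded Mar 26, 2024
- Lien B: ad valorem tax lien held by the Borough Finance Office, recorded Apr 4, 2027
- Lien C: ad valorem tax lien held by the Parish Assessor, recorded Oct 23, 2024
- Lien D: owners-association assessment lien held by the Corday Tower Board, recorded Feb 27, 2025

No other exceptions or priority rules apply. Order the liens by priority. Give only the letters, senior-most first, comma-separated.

D, A, C, B

Adjusting effective dates: A was recorded within the 45-day window, so its effective date is the deed date Feb 11, 2024.
D, as an owners-association assessment lien, has superpriority and ranks first.
Remaining liens by effective date: A (Feb 11, 2024), C (Oct 23, 2024), B (Apr 4, 2027).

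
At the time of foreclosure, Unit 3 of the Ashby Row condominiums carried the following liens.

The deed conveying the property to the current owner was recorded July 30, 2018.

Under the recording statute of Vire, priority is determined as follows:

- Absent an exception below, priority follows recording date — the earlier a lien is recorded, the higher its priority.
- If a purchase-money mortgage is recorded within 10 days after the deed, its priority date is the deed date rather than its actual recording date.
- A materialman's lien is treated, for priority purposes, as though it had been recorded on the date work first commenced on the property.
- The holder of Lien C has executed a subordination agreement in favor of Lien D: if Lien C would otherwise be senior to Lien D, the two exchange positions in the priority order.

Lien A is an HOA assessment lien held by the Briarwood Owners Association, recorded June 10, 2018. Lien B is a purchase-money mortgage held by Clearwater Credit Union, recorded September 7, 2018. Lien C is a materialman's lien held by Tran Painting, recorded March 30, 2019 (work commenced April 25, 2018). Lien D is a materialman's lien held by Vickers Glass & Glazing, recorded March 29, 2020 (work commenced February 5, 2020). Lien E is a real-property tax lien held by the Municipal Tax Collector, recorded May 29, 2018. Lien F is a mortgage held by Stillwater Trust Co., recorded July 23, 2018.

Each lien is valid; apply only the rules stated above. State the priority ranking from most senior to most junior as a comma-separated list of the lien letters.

Adjusting effective dates: B missed the 10-day window (39 days after the deed), so its recording date stands; C's effective date is April 25, 2018, when work began; D is treated as recorded February 5, 2020, the work-commencement date.
Ordering by effective date: C (April 25, 2018), E (May 29, 2018), A (June 10, 2018), F (July 23, 2018), B (September 7, 2018), D (February 5, 2020).
C would otherwise be senior to D, so under the subordination agreement C and D exchange positions.

D, E, A, F, B, C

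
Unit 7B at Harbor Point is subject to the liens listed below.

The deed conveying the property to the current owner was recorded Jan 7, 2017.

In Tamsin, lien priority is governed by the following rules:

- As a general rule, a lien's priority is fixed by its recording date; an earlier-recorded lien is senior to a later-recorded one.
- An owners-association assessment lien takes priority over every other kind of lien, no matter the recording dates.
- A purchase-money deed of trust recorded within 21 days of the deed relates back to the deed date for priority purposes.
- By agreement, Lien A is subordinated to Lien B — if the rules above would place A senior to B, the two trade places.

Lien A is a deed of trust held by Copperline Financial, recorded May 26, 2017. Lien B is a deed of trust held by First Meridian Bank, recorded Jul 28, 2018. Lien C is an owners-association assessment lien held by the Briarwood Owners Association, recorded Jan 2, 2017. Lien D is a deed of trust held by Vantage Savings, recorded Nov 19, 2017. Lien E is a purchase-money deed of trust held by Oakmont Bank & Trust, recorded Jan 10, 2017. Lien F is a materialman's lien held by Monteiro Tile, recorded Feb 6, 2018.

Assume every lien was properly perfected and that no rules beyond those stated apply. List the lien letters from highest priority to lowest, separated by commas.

C, E, B, D, F, A

Effective dates after the stated exceptions: E was recorded within the 21-day window, so its effective date is the deed date Jan 7, 2017.
C is an owners-association assessment lien, so it outranks all other liens regardless of date.
The other liens, earliest effective date first: E (Jan 7, 2017), A (May 26, 2017), D (Nov 19, 2017), F (Feb 6, 2018), B (Jul 28, 2018).
The subordination applies — A was senior to B — so A and B swap.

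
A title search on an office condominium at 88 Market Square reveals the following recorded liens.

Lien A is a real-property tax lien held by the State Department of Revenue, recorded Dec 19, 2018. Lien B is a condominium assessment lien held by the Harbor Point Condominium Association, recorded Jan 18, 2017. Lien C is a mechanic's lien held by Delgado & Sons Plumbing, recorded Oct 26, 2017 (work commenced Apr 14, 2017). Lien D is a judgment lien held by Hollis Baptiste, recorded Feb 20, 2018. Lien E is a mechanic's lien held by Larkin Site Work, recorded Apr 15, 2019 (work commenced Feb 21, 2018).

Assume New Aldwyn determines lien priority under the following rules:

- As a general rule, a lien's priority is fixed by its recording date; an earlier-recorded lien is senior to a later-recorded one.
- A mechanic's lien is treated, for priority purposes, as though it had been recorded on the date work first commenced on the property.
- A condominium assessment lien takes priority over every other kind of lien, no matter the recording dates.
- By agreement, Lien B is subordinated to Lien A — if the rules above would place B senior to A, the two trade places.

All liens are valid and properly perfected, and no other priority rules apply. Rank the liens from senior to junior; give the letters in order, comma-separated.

Adjusting effective dates: C relates back to Apr 14, 2017 (work commenced); E relates back to Feb 21, 2018 (work commenced).
B, as a condominium assessment lien, has superpriority and ranks first.
Among the remaining liens, by effective date: C (Apr 14, 2017), D (Feb 20, 2018), E (Feb 21, 2018), A (Dec 19, 2018).
The subordination applies — B was senior to A — so B and A swap.

A, C, D, E, B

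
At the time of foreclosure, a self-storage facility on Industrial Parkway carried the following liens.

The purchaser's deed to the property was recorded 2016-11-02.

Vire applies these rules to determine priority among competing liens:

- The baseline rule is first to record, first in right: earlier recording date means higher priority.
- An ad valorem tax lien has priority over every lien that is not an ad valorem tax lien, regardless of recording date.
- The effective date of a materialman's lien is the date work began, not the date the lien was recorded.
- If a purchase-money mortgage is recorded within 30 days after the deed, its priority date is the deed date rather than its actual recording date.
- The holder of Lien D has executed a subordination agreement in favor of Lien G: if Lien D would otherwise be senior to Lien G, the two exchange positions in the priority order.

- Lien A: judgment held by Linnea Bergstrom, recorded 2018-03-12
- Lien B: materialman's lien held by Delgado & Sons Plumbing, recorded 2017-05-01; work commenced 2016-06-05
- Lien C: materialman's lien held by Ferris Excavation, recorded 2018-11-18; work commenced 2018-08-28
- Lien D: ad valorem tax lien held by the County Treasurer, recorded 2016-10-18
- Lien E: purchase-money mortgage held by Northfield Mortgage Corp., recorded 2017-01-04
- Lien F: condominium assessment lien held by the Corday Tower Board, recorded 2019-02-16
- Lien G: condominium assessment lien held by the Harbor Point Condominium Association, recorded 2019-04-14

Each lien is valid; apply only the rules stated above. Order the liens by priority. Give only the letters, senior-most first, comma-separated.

G, B, E, A, C, F, D

Effective dates after the stated exceptions: B relates back to 2016-06-05 (work commenced); C is treated as recorded 2018-08-28, the work-commencement date; E missed the 30-day window (63 days after the deed), so its recording date stands.
D, as an ad valorem tax lien, has superpriority and ranks first.
The other liens, earliest effective date first: B (2016-06-05), E (2017-01-04), A (2018-03-12), C (2018-08-28), F (2019-02-16), G (2019-04-14).
The subordination applies — D was senior to G — so D and G swap.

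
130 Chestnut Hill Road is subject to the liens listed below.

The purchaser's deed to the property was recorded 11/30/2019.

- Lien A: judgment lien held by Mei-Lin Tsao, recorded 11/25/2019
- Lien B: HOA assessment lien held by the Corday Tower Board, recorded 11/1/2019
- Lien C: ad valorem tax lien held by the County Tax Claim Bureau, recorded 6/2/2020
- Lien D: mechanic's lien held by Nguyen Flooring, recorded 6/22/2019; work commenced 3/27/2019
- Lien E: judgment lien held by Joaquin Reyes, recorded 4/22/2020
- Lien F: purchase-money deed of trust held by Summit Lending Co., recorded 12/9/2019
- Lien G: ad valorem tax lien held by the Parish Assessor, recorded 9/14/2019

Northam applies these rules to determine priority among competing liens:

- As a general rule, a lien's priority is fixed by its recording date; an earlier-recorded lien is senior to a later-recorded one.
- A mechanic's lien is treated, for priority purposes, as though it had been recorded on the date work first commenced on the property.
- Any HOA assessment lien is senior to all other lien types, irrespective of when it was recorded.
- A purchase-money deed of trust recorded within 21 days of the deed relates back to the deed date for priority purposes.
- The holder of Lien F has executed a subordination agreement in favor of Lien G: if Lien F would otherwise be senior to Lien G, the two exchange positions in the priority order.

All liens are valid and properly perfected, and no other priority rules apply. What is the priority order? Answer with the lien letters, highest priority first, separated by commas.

B, D, G, A, F, E, C

Effective dates: D is treated as recorded 3/27/2019, the work-commencement date; F's effective date is the deed date, 11/30/2019.
B is an HOA assessment lien and takes priority over every other lien.
The other liens, earliest effective date first: D (3/27/2019), G (9/14/2019), A (11/25/2019), F (11/30/2019), E (4/22/2020), C (6/2/2020).
Since F is not senior to G, the subordination leaves the order unchanged.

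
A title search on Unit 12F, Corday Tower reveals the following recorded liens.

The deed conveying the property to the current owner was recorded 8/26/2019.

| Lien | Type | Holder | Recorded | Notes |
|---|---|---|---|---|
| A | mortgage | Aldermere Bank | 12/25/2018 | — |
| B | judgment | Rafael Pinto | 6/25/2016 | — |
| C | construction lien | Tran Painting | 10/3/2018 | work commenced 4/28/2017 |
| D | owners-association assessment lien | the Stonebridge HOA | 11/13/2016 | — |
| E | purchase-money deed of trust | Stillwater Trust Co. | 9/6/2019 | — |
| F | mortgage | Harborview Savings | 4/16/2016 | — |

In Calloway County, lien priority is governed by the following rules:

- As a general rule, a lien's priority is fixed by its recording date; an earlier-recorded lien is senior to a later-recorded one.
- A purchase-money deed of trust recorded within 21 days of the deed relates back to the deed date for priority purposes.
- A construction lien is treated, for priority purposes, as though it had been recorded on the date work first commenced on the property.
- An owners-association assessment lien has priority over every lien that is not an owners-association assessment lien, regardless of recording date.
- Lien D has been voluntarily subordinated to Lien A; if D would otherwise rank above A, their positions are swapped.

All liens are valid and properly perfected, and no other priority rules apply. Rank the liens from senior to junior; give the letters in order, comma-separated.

A, F, B, C, D, E

Adjusting effective dates: C's effective date is 4/28/2017, when work began; E relates back to the deed date 8/26/2019.
D is an owners-association assessment lien, so it outranks all other liens regardless of date.
The other liens, earliest effective date first: F (4/16/2016), B (6/25/2016), C (4/28/2017), A (12/25/2018), E (8/26/2019).
D is senior to A before the subordination, so the two trade places.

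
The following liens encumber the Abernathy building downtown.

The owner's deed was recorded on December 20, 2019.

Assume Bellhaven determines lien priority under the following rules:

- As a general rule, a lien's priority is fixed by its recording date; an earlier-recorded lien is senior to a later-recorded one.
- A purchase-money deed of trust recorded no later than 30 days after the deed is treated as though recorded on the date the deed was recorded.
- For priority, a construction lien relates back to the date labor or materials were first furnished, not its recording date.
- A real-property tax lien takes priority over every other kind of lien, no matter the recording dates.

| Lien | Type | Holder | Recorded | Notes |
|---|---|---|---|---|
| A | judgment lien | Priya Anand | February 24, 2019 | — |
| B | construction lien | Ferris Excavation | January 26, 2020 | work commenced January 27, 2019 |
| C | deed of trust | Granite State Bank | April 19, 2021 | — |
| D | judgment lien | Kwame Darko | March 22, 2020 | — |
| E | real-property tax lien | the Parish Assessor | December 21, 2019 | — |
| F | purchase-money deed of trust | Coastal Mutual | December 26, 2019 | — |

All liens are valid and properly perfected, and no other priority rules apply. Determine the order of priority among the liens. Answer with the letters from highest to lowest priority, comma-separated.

E, B, A, F, D, C

Adjusting effective dates: B's effective date is January 27, 2019, when work began; F relates back to the deed date December 20, 2019.
E, as a real-property tax lien, has superpriority and ranks first.
Remaining liens by effective date: B (January 27, 2019), A (February 24, 2019), F (December 20, 2019), D (March 22, 2020), C (April 19, 2021).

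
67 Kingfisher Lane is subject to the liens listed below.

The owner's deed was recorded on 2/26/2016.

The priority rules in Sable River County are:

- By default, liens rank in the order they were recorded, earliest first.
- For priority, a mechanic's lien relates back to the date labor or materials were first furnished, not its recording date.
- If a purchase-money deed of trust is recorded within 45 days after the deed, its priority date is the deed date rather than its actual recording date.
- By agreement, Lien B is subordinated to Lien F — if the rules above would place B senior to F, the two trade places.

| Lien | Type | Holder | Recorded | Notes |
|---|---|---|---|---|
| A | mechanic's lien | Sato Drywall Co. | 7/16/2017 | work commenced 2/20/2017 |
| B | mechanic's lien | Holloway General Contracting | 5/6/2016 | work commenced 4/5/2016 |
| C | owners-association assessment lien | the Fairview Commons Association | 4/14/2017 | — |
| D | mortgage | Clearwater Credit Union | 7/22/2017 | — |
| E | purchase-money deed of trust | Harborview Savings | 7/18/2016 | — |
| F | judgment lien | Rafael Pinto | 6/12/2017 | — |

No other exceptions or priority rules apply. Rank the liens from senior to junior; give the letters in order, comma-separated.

Adjusting effective dates: A is treated as recorded 2/20/2017, the work-commencement date; B is treated as recorded 4/5/2016, the work-commencement date; E was recorded 143 days after the deed, outside the 45-day window, so it keeps its recording date.
Ordering by effective date: B (4/5/2016), E (7/18/2016), A (2/20/2017), C (4/14/2017), F (6/12/2017), D (7/22/2017).
B would otherwise be senior to F, so under the subordination agreement B and F exchange positions.

F, E, A, C, B, D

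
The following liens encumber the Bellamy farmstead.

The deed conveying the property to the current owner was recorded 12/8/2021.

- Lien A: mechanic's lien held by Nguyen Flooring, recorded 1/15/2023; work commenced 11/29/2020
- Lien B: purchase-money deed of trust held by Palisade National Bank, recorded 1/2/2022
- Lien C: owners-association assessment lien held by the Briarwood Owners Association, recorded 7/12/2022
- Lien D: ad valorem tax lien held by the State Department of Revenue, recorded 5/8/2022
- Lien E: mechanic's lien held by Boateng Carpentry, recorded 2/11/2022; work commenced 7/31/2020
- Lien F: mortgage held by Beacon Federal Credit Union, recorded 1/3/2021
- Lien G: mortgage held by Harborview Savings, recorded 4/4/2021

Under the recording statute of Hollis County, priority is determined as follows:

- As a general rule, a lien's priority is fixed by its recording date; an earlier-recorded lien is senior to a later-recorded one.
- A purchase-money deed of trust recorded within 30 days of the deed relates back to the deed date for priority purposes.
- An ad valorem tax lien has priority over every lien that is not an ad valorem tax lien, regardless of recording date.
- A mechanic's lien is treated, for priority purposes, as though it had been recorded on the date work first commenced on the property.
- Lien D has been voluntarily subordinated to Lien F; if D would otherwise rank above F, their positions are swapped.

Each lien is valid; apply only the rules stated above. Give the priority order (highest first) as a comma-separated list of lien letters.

F, E, A, D, G, B, C

Adjusting effective dates: A's effective date is 11/29/2020, when work began; B's effective date is the deed date, 12/8/2021; E is treated as recorded 7/31/2020, the work-commencement date.
D is an ad valorem tax lien, so it outranks all other liens regardless of date.
The other liens, earliest effective date first: E (7/31/2020), A (11/29/2020), F (1/3/2021), G (4/4/2021), B (12/8/2021), C (7/12/2022).
The subordination applies — D was senior to F — so D and F swap.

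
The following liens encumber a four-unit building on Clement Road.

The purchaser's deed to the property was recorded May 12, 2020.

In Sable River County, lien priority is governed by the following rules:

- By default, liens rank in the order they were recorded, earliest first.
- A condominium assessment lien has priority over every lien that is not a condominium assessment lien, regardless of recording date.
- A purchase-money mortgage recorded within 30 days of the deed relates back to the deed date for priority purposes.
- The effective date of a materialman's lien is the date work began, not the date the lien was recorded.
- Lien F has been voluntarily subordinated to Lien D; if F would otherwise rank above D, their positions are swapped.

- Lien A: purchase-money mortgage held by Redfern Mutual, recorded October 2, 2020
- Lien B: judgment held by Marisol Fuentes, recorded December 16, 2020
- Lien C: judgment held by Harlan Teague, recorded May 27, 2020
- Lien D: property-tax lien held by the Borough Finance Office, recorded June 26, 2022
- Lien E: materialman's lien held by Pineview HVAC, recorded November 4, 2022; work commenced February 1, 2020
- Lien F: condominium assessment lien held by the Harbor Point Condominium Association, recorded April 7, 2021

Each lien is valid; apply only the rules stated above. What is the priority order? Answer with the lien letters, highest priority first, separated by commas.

Effective dates after the stated exceptions: A was recorded 143 days after the deed — beyond 30 days — so no relation-back applies; E's effective date is February 1, 2020, when work began.
F, as a condominium assessment lien, has superpriority and ranks first.
Among the remaining liens, by effective date: E (February 1, 2020), C (May 27, 2020), A (October 2, 2020), B (December 16, 2020), D (June 26, 2022).
F would otherwise be senior to D, so under the subordination agreement F and D exchange positions.

D, E, C, A, B, F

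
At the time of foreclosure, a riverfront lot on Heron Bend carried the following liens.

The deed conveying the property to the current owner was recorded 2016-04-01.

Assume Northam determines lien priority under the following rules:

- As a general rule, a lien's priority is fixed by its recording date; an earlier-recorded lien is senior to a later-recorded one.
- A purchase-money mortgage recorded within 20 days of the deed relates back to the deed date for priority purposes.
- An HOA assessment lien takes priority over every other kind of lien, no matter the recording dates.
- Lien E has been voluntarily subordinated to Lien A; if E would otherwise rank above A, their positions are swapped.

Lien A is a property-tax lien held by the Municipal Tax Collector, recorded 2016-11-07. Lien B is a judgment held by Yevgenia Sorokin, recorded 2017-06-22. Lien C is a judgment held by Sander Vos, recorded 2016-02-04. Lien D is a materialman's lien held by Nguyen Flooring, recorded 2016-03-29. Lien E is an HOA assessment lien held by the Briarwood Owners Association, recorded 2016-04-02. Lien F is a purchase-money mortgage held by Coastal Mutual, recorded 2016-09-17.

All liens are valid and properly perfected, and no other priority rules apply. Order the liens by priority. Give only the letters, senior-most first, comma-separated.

A, C, D, F, E, B

Adjusting effective dates: F was recorded 169 days after the deed, outside the 20-day window, so it keeps its recording date.
E is an HOA assessment lien and takes priority over every other lien.
Ordering the rest by effective date: C (2016-02-04), D (2016-03-29), F (2016-09-17), A (2016-11-07), B (2017-06-22).
The subordination applies — E was senior to A — so E and A swap.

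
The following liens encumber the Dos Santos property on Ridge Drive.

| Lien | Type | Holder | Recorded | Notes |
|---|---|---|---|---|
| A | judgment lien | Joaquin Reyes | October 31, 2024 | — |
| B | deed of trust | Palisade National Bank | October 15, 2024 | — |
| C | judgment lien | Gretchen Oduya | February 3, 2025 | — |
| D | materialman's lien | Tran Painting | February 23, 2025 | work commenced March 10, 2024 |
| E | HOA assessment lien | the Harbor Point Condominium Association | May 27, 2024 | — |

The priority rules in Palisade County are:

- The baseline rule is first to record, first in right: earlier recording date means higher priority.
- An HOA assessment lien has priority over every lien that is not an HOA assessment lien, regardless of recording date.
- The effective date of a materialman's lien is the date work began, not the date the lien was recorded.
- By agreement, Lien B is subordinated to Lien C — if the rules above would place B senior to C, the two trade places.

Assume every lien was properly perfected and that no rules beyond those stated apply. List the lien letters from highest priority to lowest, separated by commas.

Effective dates: D is treated as recorded March 10, 2024, the work-commencement date.
E is an HOA assessment lien and takes priority over every other lien.
The other liens, earliest effective date first: D (March 10, 2024), B (October 15, 2024), A (October 31, 2024), C (February 3, 2025).
Because B would otherwise rank above C, the subordination swaps them.

E, D, C, A, B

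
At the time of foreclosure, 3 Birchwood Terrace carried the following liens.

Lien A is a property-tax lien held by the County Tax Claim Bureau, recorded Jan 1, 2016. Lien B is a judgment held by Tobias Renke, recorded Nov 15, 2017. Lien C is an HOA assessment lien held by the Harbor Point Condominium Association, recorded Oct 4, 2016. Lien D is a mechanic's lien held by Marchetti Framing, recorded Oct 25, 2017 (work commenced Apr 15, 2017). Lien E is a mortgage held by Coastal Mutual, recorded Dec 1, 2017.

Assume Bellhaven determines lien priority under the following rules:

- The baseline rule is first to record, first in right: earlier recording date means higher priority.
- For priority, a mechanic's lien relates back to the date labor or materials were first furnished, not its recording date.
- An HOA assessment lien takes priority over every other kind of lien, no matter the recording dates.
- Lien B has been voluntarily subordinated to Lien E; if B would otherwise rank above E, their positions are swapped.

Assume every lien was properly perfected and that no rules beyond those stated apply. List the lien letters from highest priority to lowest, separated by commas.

C, A, D, E, B

Effective dates: D relates back to Apr 15, 2017 (work commenced).
C is an HOA assessment lien and takes priority over every other lien.
The other liens, earliest effective date first: A (Jan 1, 2016), D (Apr 15, 2017), B (Nov 15, 2017), E (Dec 1, 2017).
B would otherwise be senior to E, so under the subordination agreement B and E exchange positions.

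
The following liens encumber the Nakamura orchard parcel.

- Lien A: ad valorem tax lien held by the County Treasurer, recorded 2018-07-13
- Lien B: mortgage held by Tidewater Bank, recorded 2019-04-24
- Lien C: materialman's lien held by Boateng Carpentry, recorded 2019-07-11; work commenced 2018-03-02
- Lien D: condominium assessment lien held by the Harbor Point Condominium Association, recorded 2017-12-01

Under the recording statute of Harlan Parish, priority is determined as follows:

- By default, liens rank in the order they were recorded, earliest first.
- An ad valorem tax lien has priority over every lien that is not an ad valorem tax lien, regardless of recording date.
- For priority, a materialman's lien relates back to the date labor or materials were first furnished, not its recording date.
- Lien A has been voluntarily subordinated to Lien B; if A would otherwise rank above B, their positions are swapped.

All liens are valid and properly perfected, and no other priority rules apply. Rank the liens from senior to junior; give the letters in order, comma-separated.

First, effective dates: C relates back to 2018-03-02 (work commenced).
A is an ad valorem tax lien, so it outranks all other liens regardless of date.
The other liens, earliest effective date first: D (2017-12-01), C (2018-03-02), B (2019-04-24).
The subordination applies — A was senior to B — so A and B swap.

B, D, C, A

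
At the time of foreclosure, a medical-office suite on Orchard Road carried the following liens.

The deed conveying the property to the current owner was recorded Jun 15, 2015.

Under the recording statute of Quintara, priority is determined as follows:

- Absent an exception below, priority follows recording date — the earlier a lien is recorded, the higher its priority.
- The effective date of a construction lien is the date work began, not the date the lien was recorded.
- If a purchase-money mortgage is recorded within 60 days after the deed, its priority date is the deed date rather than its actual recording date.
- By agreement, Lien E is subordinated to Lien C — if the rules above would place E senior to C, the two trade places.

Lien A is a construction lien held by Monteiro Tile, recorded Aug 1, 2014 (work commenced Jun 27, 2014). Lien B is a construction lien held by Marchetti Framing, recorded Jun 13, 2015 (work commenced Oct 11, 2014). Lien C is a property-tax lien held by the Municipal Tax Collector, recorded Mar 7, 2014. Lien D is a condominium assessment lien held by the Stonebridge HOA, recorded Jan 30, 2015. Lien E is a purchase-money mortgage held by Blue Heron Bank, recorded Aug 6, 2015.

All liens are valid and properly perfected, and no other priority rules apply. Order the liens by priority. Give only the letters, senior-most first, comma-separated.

C, A, B, D, E

Effective dates after the stated exceptions: A relates back to Jun 27, 2014 (work commenced); B relates back to Oct 11, 2014 (work commenced); E relates back to the deed date Jun 15, 2015.
Sorted by effective date: C (Mar 7, 2014), A (Jun 27, 2014), B (Oct 11, 2014), D (Jan 30, 2015), E (Jun 15, 2015).
E already ranks below C; the subordination has no effect.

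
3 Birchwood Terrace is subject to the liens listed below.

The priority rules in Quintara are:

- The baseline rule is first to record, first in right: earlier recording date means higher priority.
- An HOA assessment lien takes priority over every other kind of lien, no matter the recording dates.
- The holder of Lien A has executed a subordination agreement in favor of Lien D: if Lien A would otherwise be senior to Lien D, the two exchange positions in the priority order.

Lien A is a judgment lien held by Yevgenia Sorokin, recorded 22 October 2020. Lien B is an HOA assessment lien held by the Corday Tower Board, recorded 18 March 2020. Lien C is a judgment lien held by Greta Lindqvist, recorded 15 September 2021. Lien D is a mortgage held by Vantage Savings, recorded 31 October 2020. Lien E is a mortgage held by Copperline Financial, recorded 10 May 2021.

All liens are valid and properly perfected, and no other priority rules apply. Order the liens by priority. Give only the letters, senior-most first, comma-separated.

As an HOA assessment lien, B is senior to every other lien.
Remaining liens by effective date: A (22 October 2020), D (31 October 2020), E (10 May 2021), C (15 September 2021).
A would otherwise be senior to D, so under the subordination agreement A and D exchange positions.

B, D, A, E, C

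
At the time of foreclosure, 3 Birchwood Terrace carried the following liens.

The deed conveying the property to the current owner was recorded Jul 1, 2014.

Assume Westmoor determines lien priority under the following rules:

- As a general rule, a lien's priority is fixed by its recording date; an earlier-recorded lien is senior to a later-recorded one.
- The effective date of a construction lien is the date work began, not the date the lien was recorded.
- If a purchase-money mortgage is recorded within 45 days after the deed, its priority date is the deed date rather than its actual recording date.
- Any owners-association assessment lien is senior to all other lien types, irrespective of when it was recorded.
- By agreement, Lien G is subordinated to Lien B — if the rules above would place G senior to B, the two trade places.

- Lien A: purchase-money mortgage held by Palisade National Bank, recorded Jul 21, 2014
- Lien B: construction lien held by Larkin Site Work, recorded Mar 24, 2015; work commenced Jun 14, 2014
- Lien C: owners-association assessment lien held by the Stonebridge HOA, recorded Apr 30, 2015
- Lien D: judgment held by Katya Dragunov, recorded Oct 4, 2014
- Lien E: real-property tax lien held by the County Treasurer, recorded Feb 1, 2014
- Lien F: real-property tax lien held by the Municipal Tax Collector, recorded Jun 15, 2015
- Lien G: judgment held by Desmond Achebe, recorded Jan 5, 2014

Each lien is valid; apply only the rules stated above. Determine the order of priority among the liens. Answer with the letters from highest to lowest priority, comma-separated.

C, B, E, G, A, D, F

Effective dates: A was recorded within the 45-day window, so its effective date is the deed date Jul 1, 2014; B is treated as recorded Jun 14, 2014, the work-commencement date.
C, as an owners-association assessment lien, has superpriority and ranks first.
The other liens, earliest effective date first: G (Jan 5, 2014), E (Feb 1, 2014), B (Jun 14, 2014), A (Jul 1, 2014), D (Oct 4, 2014), F (Jun 15, 2015).
Because G would otherwise rank above B, the subordination swaps them.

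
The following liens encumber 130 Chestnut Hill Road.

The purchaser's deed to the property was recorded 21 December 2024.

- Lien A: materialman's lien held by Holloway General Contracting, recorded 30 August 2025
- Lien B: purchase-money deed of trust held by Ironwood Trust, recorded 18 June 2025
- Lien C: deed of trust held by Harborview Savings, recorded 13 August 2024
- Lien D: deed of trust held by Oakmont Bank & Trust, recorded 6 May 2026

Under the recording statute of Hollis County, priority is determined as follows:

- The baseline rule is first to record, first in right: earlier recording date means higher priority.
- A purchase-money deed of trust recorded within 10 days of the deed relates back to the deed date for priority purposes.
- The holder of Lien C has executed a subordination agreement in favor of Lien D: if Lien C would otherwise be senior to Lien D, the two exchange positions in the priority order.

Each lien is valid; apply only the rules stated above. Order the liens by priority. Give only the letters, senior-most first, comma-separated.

Effective dates: B missed the 10-day window (179 days after the deed), so its recording date stands.
Ordering by effective date: C (13 August 2024), B (18 June 2025), A (30 August 2025), D (6 May 2026).
Because C would otherwise rank above D, the subordination swaps them.

D, B, A, C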